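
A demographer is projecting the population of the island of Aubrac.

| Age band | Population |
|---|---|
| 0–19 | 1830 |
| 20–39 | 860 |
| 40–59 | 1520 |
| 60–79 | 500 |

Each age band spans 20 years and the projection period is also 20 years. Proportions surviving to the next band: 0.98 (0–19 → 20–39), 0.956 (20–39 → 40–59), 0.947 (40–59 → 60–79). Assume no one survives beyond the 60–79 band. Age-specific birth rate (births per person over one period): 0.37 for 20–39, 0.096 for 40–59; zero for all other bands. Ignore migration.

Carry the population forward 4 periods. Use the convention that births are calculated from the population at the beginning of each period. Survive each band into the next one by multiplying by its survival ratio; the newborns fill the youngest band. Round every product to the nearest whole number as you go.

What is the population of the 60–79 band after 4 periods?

Period 1.
Births: 860 × 0.37 = 318 ; 1520 × 0.096 = 146 — total 464
20–39: 1830 × 0.98 = 1793
40–59: 860 × 0.956 = 822
60–79: 1520 × 0.947 = 1439
End of period: [464, 1793, 822, 1439]
Period 2.
Births: 1793 × 0.37 = 663 ; 822 × 0.096 = 79 — total 742
20–39: 464 × 0.98 = 455
40–59: 1793 × 0.956 = 1714
60–79: 822 × 0.947 = 778
End of period: [742, 455, 1714, 778]
Period 3.
Births: 455 × 0.37 = 168 ; 1714 × 0.096 = 165 — total 333
20–39: 742 × 0.98 = 727
40–59: 455 × 0.956 = 435
60–79: 1714 × 0.947 = 1623
End of period: [333, 727, 435, 1623]
Period 4.
Births: 727 × 0.37 = 269 ; 435 × 0.096 = 42 — total 311
20–39: 333 × 0.98 = 326
40–59: 727 × 0.956 = 695
60–79: 435 × 0.947 = 412
End of period: [311, 326, 695, 412]

412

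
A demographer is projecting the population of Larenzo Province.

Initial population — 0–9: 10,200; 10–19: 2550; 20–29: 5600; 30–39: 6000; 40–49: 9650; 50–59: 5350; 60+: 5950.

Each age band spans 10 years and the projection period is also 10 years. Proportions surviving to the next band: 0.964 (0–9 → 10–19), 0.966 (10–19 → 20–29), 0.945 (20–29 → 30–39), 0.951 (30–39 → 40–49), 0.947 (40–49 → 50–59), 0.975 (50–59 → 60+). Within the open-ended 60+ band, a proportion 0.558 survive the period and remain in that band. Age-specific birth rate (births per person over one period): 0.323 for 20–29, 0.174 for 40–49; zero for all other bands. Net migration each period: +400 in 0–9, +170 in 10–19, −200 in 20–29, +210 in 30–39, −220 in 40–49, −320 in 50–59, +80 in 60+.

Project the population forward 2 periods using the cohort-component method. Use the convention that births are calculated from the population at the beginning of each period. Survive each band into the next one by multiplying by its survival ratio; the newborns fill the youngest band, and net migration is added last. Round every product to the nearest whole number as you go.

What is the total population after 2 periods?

41190

Period 1:
Births: 5600 × 0.323 = 1809  |  9650 × 0.174 = 1679 ⇒ total 3488
10–19: 10200 × 0.964 = 9833
20–29: 2550 × 0.966 = 2463
30–39: 5600 × 0.945 = 5292
40–49: 6000 × 0.951 = 5706
50–59: 9650 × 0.947 = 9139
60+: 5350 × 0.975 + 5950 × 0.558 = 5216 + 3320 = 8536
Net migration: 0–9 + 400 → 3888; 10–19 + 170 → 10003; 20–29 − 200 → 2263; 30–39 + 210 → 5502; 40–49 − 220 → 5486; 50–59 − 320 → 8819; 60+ + 80 → 8616
→ [3888, 10003, 2263, 5502, 5486, 8819, 8616]
Period 2:
Births: 2263 × 0.323 = 731  |  5486 × 0.174 = 955 ⇒ total 1686
10–19: 3888 × 0.964 = 3748
20–29: 10003 × 0.966 = 9663
30–39: 2263 × 0.945 = 2139
40–49: 5502 × 0.951 = 5232
50–59: 5486 × 0.947 = 5195
60+: 8819 × 0.975 + 8616 × 0.558 = 8599 + 4808 = 13407
Net migration: 0–9 + 400 → 2086; 10–19 + 170 → 3918; 20–29 − 200 → 9463; 30–39 + 210 → 2349; 40–49 − 220 → 5012; 50–59 − 320 → 4875; 60+ + 80 → 13487
→ [2086, 3918, 9463, 2349, 5012, 4875, 13487]
Total after period 2: 2086 + 3918 + 9463 + 2349 + 5012 + 4875 + 13487 = 41190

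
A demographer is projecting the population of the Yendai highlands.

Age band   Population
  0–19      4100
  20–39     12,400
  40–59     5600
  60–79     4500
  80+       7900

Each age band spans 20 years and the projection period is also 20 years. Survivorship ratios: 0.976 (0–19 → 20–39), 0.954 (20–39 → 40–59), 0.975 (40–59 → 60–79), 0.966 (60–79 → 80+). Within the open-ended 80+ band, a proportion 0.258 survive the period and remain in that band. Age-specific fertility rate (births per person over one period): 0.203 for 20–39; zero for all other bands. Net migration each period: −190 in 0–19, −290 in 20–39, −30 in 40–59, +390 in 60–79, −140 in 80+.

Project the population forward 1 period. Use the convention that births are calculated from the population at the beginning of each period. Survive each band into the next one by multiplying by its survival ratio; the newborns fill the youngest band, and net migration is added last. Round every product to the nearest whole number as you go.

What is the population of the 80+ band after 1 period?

— Period 1 —
Births: 12400 × 0.203 = 2517
20–39: 4100 × 0.976 = 4002
40–59: 12400 × 0.954 = 11830
60–79: 5600 × 0.975 = 5460
80+: 4500 × 0.966 + 7900 × 0.258 = 4347 + 2038 = 6385
Net migration: 0–19 − 190 → 2327; 20–39 − 290 → 3712; 40–59 − 30 → 11800; 60–79 + 390 → 5850; 80+ − 140 → 6245
Population now: 0–19=2327, 20–39=3712, 40–59=11800, 60–79=5850, 80+=6245

6245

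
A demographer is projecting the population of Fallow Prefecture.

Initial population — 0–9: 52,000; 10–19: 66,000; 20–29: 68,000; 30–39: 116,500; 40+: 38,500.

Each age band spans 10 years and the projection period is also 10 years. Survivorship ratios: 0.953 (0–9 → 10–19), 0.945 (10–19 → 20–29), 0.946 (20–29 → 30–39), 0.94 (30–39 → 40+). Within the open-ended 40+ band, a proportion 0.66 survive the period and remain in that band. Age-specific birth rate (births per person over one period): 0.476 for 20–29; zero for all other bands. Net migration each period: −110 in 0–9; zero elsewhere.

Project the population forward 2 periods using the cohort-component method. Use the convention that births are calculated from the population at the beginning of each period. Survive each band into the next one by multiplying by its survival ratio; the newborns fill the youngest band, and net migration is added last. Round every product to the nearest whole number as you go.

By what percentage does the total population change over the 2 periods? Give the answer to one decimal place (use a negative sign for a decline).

-7.4

— Period 1 —
Births: 68000 * 0.476 = 32368
10–19: 52000 * 0.953 = 49556
20–29: 66000 * 0.945 = 62370
30–39: 68000 * 0.946 = 64328
40+: 116500 * 0.94 + 38500 * 0.66 = 109510 + 25410 = 134920
Net migration: 0–9 − 110 → 32258
End of period: [32258, 49556, 62370, 64328, 134920]
— Period 2 —
Births: 62370 * 0.476 = 29688
10–19: 32258 * 0.953 = 30742
20–29: 49556 * 0.945 = 46830
30–39: 62370 * 0.946 = 59002
40+: 64328 * 0.94 + 134920 * 0.66 = 60468 + 89047 = 149515
Net migration: 0–9 − 110 → 29578
End of period: [29578, 30742, 46830, 59002, 149515]
Total: 341000 → 315667; change = -25333; percentage change = -7.4%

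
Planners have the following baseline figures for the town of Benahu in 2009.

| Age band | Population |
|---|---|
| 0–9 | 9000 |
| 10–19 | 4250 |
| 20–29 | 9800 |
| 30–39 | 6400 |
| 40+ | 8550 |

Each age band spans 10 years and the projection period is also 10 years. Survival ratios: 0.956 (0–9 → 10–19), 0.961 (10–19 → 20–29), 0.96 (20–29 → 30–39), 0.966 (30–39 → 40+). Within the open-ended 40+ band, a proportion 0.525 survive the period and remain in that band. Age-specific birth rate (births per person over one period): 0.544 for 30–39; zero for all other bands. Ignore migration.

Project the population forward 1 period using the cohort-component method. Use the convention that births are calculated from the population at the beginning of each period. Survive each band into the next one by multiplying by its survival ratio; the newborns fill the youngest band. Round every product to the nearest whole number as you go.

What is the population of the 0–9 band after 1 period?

Call the groups 1 to 5, youngest first.
Period 1:
Births: 6400 × 0.544 = 3482
Group 2: 9000 × 0.956 = 8604
Group 3: 4250 × 0.961 = 4084
Group 4: 9800 × 0.96 = 9408
Group 5: 6400 × 0.966 + 8550 × 0.525 = 6182 + 4489 = 10671
End of period: [3482, 8604, 4084, 9408, 10671]

3482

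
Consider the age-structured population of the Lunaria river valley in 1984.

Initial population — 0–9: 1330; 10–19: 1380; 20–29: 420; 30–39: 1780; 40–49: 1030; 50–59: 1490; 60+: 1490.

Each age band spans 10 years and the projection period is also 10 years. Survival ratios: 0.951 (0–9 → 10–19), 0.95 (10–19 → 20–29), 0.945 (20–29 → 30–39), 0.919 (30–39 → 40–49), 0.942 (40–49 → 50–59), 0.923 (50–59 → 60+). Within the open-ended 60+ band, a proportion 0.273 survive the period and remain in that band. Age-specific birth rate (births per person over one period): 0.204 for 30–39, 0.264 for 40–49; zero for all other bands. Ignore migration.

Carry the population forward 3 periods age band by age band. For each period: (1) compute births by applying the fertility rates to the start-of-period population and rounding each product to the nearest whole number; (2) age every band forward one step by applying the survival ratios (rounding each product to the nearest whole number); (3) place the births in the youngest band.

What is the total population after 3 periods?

— Period 1 —
Births: 1780 × 0.204 = 363  |  1030 × 0.264 = 272 ⇒ total 635
10–19: 1330 × 0.951 = 1265
20–29: 1380 × 0.95 = 1311
30–39: 420 × 0.945 = 397
40–49: 1780 × 0.919 = 1636
50–59: 1030 × 0.942 = 970
60+: 1490 × 0.923 + 1490 × 0.273 = 1375 + 407 = 1782
→ [635, 1265, 1311, 397, 1636, 970, 1782]
— Period 2 —
Births: 397 × 0.204 = 81  |  1636 × 0.264 = 432 ⇒ total 513
10–19: 635 × 0.951 = 604
20–29: 1265 × 0.95 = 1202
30–39: 1311 × 0.945 = 1239
40–49: 397 × 0.919 = 365
50–59: 1636 × 0.942 = 1541
60+: 970 × 0.923 + 1782 × 0.273 = 895 + 486 = 1381
→ [513, 604, 1202, 1239, 365, 1541, 1381]
— Period 3 —
Births: 1239 × 0.204 = 253  |  365 × 0.264 = 96 ⇒ total 349
10–19: 513 × 0.951 = 488
20–29: 604 × 0.95 = 574
30–39: 1202 × 0.945 = 1136
40–49: 1239 × 0.919 = 1139
50–59: 365 × 0.942 = 344
60+: 1541 × 0.923 + 1381 × 0.273 = 1422 + 377 = 1799
→ [349, 488, 574, 1136, 1139, 344, 1799]
Total after period 3: 349 + 488 + 574 + 1136 + 1139 + 344 + 1799 = 5829

5829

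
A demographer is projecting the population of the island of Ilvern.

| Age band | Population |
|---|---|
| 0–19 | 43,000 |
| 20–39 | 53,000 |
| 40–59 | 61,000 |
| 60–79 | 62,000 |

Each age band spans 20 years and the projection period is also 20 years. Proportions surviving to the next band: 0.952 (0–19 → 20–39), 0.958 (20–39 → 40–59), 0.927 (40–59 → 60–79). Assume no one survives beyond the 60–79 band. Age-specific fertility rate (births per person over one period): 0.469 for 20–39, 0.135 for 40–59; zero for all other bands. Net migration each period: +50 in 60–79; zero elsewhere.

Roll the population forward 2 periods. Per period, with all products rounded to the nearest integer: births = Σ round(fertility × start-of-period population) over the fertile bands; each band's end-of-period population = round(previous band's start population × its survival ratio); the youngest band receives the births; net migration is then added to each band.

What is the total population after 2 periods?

143891

Numbering the groups 1..4 from youngest to oldest:
Period 1.
Births: 53000 × 0.469 = 24857, 61000 × 0.135 = 8235 — total 33092
Group 2: 43000 × 0.952 = 40936
Group 3: 53000 × 0.958 = 50774
Group 4: 61000 × 0.927 = 56547
Net migration: Group 4 + 50 → 56597
Giving 33092 / 40936 / 50774 / 56597.
Period 2.
Births: 40936 × 0.469 = 19199, 50774 × 0.135 = 6854 — total 26053
Group 2: 33092 × 0.952 = 31504
Group 3: 40936 × 0.958 = 39217
Group 4: 50774 × 0.927 = 47067
Net migration: Group 4 + 50 → 47117
Giving 26053 / 31504 / 39217 / 47117.
Total after period 2: 26053 + 31504 + 39217 + 47117 = 143891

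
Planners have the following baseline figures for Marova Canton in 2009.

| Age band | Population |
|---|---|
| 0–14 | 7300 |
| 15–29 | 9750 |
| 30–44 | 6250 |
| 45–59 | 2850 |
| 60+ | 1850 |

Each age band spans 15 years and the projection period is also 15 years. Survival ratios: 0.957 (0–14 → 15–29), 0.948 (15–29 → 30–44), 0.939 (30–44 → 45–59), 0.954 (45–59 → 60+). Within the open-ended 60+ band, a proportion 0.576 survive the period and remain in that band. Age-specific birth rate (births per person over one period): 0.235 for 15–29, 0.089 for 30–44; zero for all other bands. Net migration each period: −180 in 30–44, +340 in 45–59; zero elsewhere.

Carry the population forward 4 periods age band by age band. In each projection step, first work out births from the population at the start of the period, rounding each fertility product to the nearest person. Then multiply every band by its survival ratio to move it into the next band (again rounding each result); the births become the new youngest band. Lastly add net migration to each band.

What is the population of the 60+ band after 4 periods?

Period 1:
Births: 9750 × 0.235 = 2291  |  6250 × 0.089 = 556 → total 2847
15–29: 7300 × 0.957 = 6986
30–44: 9750 × 0.948 = 9243
45–59: 6250 × 0.939 = 5869
60+: 2850 × 0.954 + 1850 × 0.576 = 2719 + 1066 = 3785
Net migration: 30–44 − 180 → 9063; 45–59 + 340 → 6209
End of period: [2847, 6986, 9063, 6209, 3785]
Period 2:
Births: 6986 × 0.235 = 1642  |  9063 × 0.089 = 807 → total 2449
15–29: 2847 × 0.957 = 2725
30–44: 6986 × 0.948 = 6623
45–59: 9063 × 0.939 = 8510
60+: 6209 × 0.954 + 3785 × 0.576 = 5923 + 2180 = 8103
Net migration: 30–44 − 180 → 6443; 45–59 + 340 → 8850
End of period: [2449, 2725, 6443, 8850, 8103]
Period 3:
Births: 2725 × 0.235 = 640  |  6443 × 0.089 = 573 → total 1213
15–29: 2449 × 0.957 = 2344
30–44: 2725 × 0.948 = 2583
45–59: 6443 × 0.939 = 6050
60+: 8850 × 0.954 + 8103 × 0.576 = 8443 + 4667 = 13110
Net migration: 30–44 − 180 → 2403; 45–59 + 340 → 6390
End of period: [1213, 2344, 2403, 6390, 13110]
Period 4:
Births: 2344 × 0.235 = 551  |  2403 × 0.089 = 214 → total 765
15–29: 1213 × 0.957 = 1161
30–44: 2344 × 0.948 = 2222
45–59: 2403 × 0.939 = 2256
60+: 6390 × 0.954 + 13110 × 0.576 = 6096 + 7551 = 13647
Net migration: 30–44 − 180 → 2042; 45–59 + 340 → 2596
End of period: [765, 1161, 2042, 2596, 13647]

13647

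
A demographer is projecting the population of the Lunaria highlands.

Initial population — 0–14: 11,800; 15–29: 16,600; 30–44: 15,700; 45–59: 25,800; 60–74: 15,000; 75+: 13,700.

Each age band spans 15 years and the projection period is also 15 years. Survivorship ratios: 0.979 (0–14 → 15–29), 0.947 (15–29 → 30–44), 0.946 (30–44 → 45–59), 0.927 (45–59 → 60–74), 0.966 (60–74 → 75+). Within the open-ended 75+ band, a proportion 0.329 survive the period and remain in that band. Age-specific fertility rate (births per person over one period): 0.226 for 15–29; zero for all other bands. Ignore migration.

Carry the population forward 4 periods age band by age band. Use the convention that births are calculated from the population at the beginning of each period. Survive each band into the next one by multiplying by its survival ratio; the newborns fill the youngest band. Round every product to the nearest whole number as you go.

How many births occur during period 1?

3752

— Period 1 —
Births: 16600 * 0.226 = 3752
15–29: 11800 * 0.979 = 11552
30–44: 16600 * 0.947 = 15720
45–59: 15700 * 0.946 = 14852
60–74: 25800 * 0.927 = 23917
75+: 15000 * 0.966 + 13700 * 0.329 = 14490 + 4507 = 18997
Population now: 0–14=3752, 15–29=11552, 30–44=15720, 45–59=14852, 60–74=23917, 75+=18997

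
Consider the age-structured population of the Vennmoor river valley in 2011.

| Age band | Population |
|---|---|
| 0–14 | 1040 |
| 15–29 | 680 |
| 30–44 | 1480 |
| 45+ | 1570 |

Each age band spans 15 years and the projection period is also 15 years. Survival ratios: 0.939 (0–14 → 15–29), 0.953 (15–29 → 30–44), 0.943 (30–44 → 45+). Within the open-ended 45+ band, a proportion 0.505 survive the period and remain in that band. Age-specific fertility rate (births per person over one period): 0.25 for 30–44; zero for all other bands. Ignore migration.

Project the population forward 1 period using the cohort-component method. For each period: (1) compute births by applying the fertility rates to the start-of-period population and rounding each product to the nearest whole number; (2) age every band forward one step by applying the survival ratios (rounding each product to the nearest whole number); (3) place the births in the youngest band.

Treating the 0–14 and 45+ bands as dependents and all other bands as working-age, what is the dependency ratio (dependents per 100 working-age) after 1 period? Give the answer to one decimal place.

157.5

Call the bands 1 to 4, youngest first.
— Period 1 —
Births: 1480 × 0.25 = 370
Band 2: 1040 × 0.939 = 977
Band 3: 680 × 0.953 = 648
Band 4: 1480 × 0.943 + 1570 × 0.505 = 1396 + 793 = 2189
Population now: 0–14=370, 15–29=977, 30–44=648, 45+=2189
Dependents (band 0–14 + band 45+) = 370 + 2189 = 2559; working-age = 1625; ratio = 2559/1625 × 100 = 157.5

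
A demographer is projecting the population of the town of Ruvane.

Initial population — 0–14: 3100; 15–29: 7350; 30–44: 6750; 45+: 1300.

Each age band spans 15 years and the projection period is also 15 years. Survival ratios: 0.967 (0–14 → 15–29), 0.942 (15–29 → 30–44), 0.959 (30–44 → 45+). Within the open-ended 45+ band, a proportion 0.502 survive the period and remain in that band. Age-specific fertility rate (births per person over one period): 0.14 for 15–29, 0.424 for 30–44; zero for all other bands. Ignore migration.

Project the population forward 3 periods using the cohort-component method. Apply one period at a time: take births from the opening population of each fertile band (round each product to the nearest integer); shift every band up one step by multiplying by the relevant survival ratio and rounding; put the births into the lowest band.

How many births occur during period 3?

1724

[period 1]
Births: 7350 * 0.14 = 1029, 6750 * 0.424 = 2862 ⇒ total 3891
15–29: 3100 * 0.967 = 2998
30–44: 7350 * 0.942 = 6924
45+: 6750 * 0.959 + 1300 * 0.502 = 6473 + 653 = 7126
Population now: 0–14=3891, 15–29=2998, 30–44=6924, 45+=7126
[period 2]
Births: 2998 * 0.14 = 420, 6924 * 0.424 = 2936 ⇒ total 3356
15–29: 3891 * 0.967 = 3763
30–44: 2998 * 0.942 = 2824
45+: 6924 * 0.959 + 7126 * 0.502 = 6640 + 3577 = 10217
Population now: 0–14=3356, 15–29=3763, 30–44=2824, 45+=10217
[period 3]
Births: 3763 * 0.14 = 527, 2824 * 0.424 = 1197 ⇒ total 1724
15–29: 3356 * 0.967 = 3245
30–44: 3763 * 0.942 = 3545
45+: 2824 * 0.959 + 10217 * 0.502 = 2708 + 5129 = 7837
Population now: 0–14=1724, 15–29=3245, 30–44=3545, 45+=7837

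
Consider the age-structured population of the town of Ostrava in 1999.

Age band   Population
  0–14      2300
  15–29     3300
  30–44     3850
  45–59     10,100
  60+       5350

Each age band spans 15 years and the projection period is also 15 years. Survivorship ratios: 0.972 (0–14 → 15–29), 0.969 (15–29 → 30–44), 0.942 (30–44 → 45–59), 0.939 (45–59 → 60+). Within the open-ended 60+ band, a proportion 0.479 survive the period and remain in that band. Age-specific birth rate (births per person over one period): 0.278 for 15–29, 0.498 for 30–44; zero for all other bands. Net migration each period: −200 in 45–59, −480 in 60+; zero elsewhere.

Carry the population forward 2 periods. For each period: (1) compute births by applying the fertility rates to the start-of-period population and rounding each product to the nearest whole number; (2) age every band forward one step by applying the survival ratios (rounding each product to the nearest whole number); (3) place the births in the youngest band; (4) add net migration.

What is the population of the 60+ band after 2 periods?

8279

(Groups numbered youngest = 1 to oldest = 5.)
— Period 1 —
Births: 3300 * 0.278 = 917  |  3850 * 0.498 = 1917 → 2834
Group 2: 2300 * 0.972 = 2236
Group 3: 3300 * 0.969 = 3198
Group 4: 3850 * 0.942 = 3627
Group 5: 10100 * 0.939 + 5350 * 0.479 = 9484 + 2563 = 12047
Net migration: Group 4 − 200 → 3427; Group 5 − 480 → 11567
Population now: 0–14=2834, 15–29=2236, 30–44=3198, 45–59=3427, 60+=11567
— Period 2 —
Births: 2236 * 0.278 = 622  |  3198 * 0.498 = 1593 → 2215
Group 2: 2834 * 0.972 = 2755
Group 3: 2236 * 0.969 = 2167
Group 4: 3198 * 0.942 = 3013
Group 5: 3427 * 0.939 + 11567 * 0.479 = 3218 + 5541 = 8759
Net migration: Group 4 − 200 → 2813; Group 5 − 480 → 8279
Population now: 0–14=2215, 15–29=2755, 30–44=2167, 45–59=2813, 60+=8279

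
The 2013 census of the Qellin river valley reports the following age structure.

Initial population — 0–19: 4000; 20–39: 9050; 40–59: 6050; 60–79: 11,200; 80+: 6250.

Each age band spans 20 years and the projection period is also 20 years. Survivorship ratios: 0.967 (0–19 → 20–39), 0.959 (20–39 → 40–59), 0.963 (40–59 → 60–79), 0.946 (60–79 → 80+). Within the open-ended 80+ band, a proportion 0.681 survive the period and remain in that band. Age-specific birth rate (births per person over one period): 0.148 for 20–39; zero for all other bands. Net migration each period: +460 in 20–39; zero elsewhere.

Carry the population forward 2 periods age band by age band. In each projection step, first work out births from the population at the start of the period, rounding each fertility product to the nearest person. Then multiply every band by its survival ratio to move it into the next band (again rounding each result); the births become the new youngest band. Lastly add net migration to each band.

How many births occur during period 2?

641

Call the bands 1 to 5, youngest first.
[period 1]
Births: 9050 * 0.148 = 1339
Band 2: 4000 * 0.967 = 3868
Band 3: 9050 * 0.959 = 8679
Band 4: 6050 * 0.963 = 5826
Band 5: 11200 * 0.946 + 6250 * 0.681 = 10595 + 4256 = 14851
Net migration: Band 2 + 460 → 4328
Population now: 0–19=1339, 20–39=4328, 40–59=8679, 60–79=5826, 80+=14851
[period 2]
Births: 4328 * 0.148 = 641
Band 2: 1339 * 0.967 = 1295
Band 3: 4328 * 0.959 = 4151
Band 4: 8679 * 0.963 = 8358
Band 5: 5826 * 0.946 + 14851 * 0.681 = 5511 + 10114 = 15625
Net migration: Band 2 + 460 → 1755
Population now: 0–19=641, 20–39=1755, 40–59=4151, 60–79=8358, 80+=15625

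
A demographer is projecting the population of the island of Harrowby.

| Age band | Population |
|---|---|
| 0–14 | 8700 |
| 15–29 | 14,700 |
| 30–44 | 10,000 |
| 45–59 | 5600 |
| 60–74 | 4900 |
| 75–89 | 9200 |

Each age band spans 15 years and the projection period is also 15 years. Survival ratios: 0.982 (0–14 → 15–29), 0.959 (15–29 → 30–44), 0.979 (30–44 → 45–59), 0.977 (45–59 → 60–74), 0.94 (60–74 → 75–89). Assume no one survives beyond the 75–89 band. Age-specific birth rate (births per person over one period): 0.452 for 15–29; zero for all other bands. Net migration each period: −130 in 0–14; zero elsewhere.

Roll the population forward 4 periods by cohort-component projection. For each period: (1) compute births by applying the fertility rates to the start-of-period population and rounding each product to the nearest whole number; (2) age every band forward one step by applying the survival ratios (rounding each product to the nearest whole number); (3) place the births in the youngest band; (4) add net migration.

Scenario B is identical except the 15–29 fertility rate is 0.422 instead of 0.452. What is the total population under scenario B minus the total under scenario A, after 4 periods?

[period 1]
Births: 14700 × 0.452 = 6644
15–29: 8700 × 0.982 = 8543
30–44: 14700 × 0.959 = 14097
45–59: 10000 × 0.979 = 9790
60–74: 5600 × 0.977 = 5471
75–89: 4900 × 0.94 = 4606
Net migration: 0–14 − 130 → 6514
Population now: 0–14=6514, 15–29=8543, 30–44=14097, 45–59=9790, 60–74=5471, 75–89=4606
[period 2]
Births: 8543 × 0.452 = 3861
15–29: 6514 × 0.982 = 6397
30–44: 8543 × 0.959 = 8193
45–59: 14097 × 0.979 = 13801
60–74: 9790 × 0.977 = 9565
75–89: 5471 × 0.94 = 5143
Net migration: 0–14 − 130 → 3731
Population now: 0–14=3731, 15–29=6397, 30–44=8193, 45–59=13801, 60–74=9565, 75–89=5143
[period 3]
Births: 6397 × 0.452 = 2891
15–29: 3731 × 0.982 = 3664
30–44: 6397 × 0.959 = 6135
45–59: 8193 × 0.979 = 8021
60–74: 13801 × 0.977 = 13484
75–89: 9565 × 0.94 = 8991
Net migration: 0–14 − 130 → 2761
Population now: 0–14=2761, 15–29=3664, 30–44=6135, 45–59=8021, 60–74=13484, 75–89=8991
[period 4]
Births: 3664 × 0.452 = 1656
15–29: 2761 × 0.982 = 2711
30–44: 3664 × 0.959 = 3514
45–59: 6135 × 0.979 = 6006
60–74: 8021 × 0.977 = 7837
75–89: 13484 × 0.94 = 12675
Net migration: 0–14 − 130 → 1526
Population now: 0–14=1526, 15–29=2711, 30–44=3514, 45–59=6006, 60–74=7837, 75–89=12675
Scenario A total after 4 periods: 34269
Scenario B projection —
[period 1]
Births: 14700 × 0.422 = 6203
15–29: 8700 × 0.982 = 8543
30–44: 14700 × 0.959 = 14097
45–59: 10000 × 0.979 = 9790
60–74: 5600 × 0.977 = 5471
75–89: 4900 × 0.94 = 4606
Net migration: 0–14 − 130 → 6073
Population now: 0–14=6073, 15–29=8543, 30–44=14097, 45–59=9790, 60–74=5471, 75–89=4606
[period 2]
Births: 8543 × 0.422 = 3605
15–29: 6073 × 0.982 = 5964
30–44: 8543 × 0.959 = 8193
45–59: 14097 × 0.979 = 13801
60–74: 9790 × 0.977 = 9565
75–89: 5471 × 0.94 = 5143
Net migration: 0–14 − 130 → 3475
Population now: 0–14=3475, 15–29=5964, 30–44=8193, 45–59=13801, 60–74=9565, 75–89=5143
[period 3]
Births: 5964 × 0.422 = 2517
15–29: 3475 × 0.982 = 3412
30–44: 5964 × 0.959 = 5719
45–59: 8193 × 0.979 = 8021
60–74: 13801 × 0.977 = 13484
75–89: 9565 × 0.94 = 8991
Net migration: 0–14 − 130 → 2387
Population now: 0–14=2387, 15–29=3412, 30–44=5719, 45–59=8021, 60–74=13484, 75–89=8991
[period 4]
Births: 3412 × 0.422 = 1440
15–29: 2387 × 0.982 = 2344
30–44: 3412 × 0.959 = 3272
45–59: 5719 × 0.979 = 5599
60–74: 8021 × 0.977 = 7837
75–89: 13484 × 0.94 = 12675
Net migration: 0–14 − 130 → 1310
Population now: 0–14=1310, 15–29=2344, 30–44=3272, 45–59=5599, 60–74=7837, 75–89=12675
Scenario B total after 4 periods: 33037
Difference B − A = 33037 − 34269 = -1232

-1232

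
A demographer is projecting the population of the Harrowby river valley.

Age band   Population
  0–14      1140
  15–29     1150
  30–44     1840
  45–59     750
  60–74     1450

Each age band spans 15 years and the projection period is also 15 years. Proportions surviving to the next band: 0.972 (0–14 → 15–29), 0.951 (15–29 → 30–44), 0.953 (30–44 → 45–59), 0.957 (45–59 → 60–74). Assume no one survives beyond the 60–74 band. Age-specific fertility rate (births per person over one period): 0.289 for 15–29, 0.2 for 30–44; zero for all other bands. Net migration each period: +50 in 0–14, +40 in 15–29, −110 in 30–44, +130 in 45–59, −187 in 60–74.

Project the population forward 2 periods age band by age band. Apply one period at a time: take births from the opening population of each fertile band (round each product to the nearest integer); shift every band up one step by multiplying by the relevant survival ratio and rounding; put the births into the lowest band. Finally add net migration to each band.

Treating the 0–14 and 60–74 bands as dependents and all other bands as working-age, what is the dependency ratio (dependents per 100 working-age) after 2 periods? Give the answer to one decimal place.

77.9

Numbering the bands 1..5 from youngest to oldest:
— Period 1 —
Births: 1150 * 0.289 = 332  |  1840 * 0.2 = 368 → 700
Band 2: 1140 * 0.972 = 1108
Band 3: 1150 * 0.951 = 1094
Band 4: 1840 * 0.953 = 1754
Band 5: 750 * 0.957 = 718
Net migration: Band 1 + 50 → 750; Band 2 + 40 → 1148; Band 3 − 110 → 984; Band 4 + 130 → 1884; Band 5 − 187 → 531
Giving 750 / 1148 / 984 / 1884 / 531.
— Period 2 —
Births: 1148 * 0.289 = 332  |  984 * 0.2 = 197 → 529
Band 2: 750 * 0.972 = 729
Band 3: 1148 * 0.951 = 1092
Band 4: 984 * 0.953 = 938
Band 5: 1884 * 0.957 = 1803
Net migration: Band 1 + 50 → 579; Band 2 + 40 → 769; Band 3 − 110 → 982; Band 4 + 130 → 1068; Band 5 − 187 → 1616
Giving 579 / 769 / 982 / 1068 / 1616.
Dependents (band 0–14 + band 60–74) = 579 + 1616 = 2195; working-age = 2819; ratio = 2195/2819 × 100 = 77.9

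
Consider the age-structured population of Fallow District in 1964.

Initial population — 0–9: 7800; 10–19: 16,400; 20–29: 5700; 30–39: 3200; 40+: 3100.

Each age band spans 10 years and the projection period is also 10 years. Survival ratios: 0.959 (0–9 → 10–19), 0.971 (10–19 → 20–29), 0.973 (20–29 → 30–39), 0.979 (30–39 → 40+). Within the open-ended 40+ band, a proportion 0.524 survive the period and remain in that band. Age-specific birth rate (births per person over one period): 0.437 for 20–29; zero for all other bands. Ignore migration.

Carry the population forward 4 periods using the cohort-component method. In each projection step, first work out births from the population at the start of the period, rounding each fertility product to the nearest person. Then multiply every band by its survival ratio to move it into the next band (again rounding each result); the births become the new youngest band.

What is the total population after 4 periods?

(Bands numbered youngest = 1 to oldest = 5.)
After projecting period 1:
Births: 5700 × 0.437 = 2491
Band 2: 7800 × 0.959 = 7480
Band 3: 16400 × 0.971 = 15924
Band 4: 5700 × 0.973 = 5546
Band 5: 3200 × 0.979 + 3100 × 0.524 = 3133 + 1624 = 4757
Giving 2491 / 7480 / 15924 / 5546 / 4757.
After projecting period 2:
Births: 15924 × 0.437 = 6959
Band 2: 2491 × 0.959 = 2389
Band 3: 7480 × 0.971 = 7263
Band 4: 15924 × 0.973 = 15494
Band 5: 5546 × 0.979 + 4757 × 0.524 = 5430 + 2493 = 7923
Giving 6959 / 2389 / 7263 / 15494 / 7923.
After projecting period 3:
Births: 7263 × 0.437 = 3174
Band 2: 6959 × 0.959 = 6674
Band 3: 2389 × 0.971 = 2320
Band 4: 7263 × 0.973 = 7067
Band 5: 15494 × 0.979 + 7923 × 0.524 = 15169 + 4152 = 19321
Giving 3174 / 6674 / 2320 / 7067 / 19321.
After projecting period 4:
Births: 2320 × 0.437 = 1014
Band 2: 3174 × 0.959 = 3044
Band 3: 6674 × 0.971 = 6480
Band 4: 2320 × 0.973 = 2257
Band 5: 7067 × 0.979 + 19321 × 0.524 = 6919 + 10124 = 17043
Giving 1014 / 3044 / 6480 / 2257 / 17043.
Total after period 4: 1014 + 3044 + 6480 + 2257 + 17043 = 29838

29838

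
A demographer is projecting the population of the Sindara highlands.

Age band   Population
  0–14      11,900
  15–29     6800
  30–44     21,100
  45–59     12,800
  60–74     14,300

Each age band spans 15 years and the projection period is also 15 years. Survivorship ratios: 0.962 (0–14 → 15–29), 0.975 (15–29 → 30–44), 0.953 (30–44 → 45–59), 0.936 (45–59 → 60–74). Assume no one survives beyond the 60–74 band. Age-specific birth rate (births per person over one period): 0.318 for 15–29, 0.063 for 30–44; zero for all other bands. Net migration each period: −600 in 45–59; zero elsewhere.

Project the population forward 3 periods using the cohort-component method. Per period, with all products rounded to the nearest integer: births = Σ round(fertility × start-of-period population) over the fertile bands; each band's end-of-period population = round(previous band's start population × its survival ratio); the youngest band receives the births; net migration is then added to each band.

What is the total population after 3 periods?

24338

Period 1:
Births: 6800 × 0.318 = 2162 ; 21100 × 0.063 = 1329 → 3491
15–29: 11900 × 0.962 = 11448
30–44: 6800 × 0.975 = 6630
45–59: 21100 × 0.953 = 20108
60–74: 12800 × 0.936 = 11981
Net migration: 45–59 − 600 → 19508
Population now: 0–14=3491, 15–29=11448, 30–44=6630, 45–59=19508, 60–74=11981
Period 2:
Births: 11448 × 0.318 = 3640 ; 6630 × 0.063 = 418 → 4058
15–29: 3491 × 0.962 = 3358
30–44: 11448 × 0.975 = 11162
45–59: 6630 × 0.953 = 6318
60–74: 19508 × 0.936 = 18259
Net migration: 45–59 − 600 → 5718
Population now: 0–14=4058, 15–29=3358, 30–44=11162, 45–59=5718, 60–74=18259
Period 3:
Births: 3358 × 0.318 = 1068 ; 11162 × 0.063 = 703 → 1771
15–29: 4058 × 0.962 = 3904
30–44: 3358 × 0.975 = 3274
45–59: 11162 × 0.953 = 10637
60–74: 5718 × 0.936 = 5352
Net migration: 45–59 − 600 → 10037
Population now: 0–14=1771, 15–29=3904, 30–44=3274, 45–59=10037, 60–74=5352
Total after period 3: 1771 + 3904 + 3274 + 10037 + 5352 = 24338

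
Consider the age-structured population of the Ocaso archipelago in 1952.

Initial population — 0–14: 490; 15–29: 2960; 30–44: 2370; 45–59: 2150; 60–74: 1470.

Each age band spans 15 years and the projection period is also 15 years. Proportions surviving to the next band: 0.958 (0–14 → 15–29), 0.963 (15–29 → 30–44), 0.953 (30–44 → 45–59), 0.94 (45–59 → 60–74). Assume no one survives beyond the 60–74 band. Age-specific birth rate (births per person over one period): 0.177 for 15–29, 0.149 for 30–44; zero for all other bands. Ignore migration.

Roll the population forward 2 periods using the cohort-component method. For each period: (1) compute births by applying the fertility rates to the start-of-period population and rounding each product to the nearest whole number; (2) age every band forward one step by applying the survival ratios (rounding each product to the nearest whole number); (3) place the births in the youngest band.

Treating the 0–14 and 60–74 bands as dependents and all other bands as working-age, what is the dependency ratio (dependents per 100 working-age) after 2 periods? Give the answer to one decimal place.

65.6

After projecting period 1:
Births: 2960 * 0.177 = 524, 2370 * 0.149 = 353 ⇒ total 877
15–29: 490 * 0.958 = 469
30–44: 2960 * 0.963 = 2850
45–59: 2370 * 0.953 = 2259
60–74: 2150 * 0.94 = 2021
Giving 877 / 469 / 2850 / 2259 / 2021.
After projecting period 2:
Births: 469 * 0.177 = 83, 2850 * 0.149 = 425 ⇒ total 508
15–29: 877 * 0.958 = 840
30–44: 469 * 0.963 = 452
45–59: 2850 * 0.953 = 2716
60–74: 2259 * 0.94 = 2123
Giving 508 / 840 / 452 / 2716 / 2123.
Dependents (band 0–14 + band 60–74) = 508 + 2123 = 2631; working-age = 4008; ratio = 2631/4008 × 100 = 65.6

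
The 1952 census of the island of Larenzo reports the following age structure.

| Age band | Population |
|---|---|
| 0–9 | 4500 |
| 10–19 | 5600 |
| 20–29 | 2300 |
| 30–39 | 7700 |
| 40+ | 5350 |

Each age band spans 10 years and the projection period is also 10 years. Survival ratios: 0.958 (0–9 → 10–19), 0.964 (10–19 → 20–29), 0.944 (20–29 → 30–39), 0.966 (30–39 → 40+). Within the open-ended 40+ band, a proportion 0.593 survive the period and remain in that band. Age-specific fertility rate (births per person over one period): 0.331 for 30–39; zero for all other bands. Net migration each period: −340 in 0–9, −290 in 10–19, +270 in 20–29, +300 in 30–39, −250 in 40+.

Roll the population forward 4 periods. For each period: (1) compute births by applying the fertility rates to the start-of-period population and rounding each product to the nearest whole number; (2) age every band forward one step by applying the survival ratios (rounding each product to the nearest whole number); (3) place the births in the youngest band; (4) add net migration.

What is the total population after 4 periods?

14701

— Period 1 —
Births: 7700 × 0.331 = 2549
10–19: 4500 × 0.958 = 4311
20–29: 5600 × 0.964 = 5398
30–39: 2300 × 0.944 = 2171
40+: 7700 × 0.966 + 5350 × 0.593 = 7438 + 3173 = 10611
Net migration: 0–9 − 340 → 2209; 10–19 − 290 → 4021; 20–29 + 270 → 5668; 30–39 + 300 → 2471; 40+ − 250 → 10361
End of period: [2209, 4021, 5668, 2471, 10361]
— Period 2 —
Births: 2471 × 0.331 = 818
10–19: 2209 × 0.958 = 2116
20–29: 4021 × 0.964 = 3876
30–39: 5668 × 0.944 = 5351
40+: 2471 × 0.966 + 10361 × 0.593 = 2387 + 6144 = 8531
Net migration: 0–9 − 340 → 478; 10–19 − 290 → 1826; 20–29 + 270 → 4146; 30–39 + 300 → 5651; 40+ − 250 → 8281
End of period: [478, 1826, 4146, 5651, 8281]
— Period 3 —
Births: 5651 × 0.331 = 1870
10–19: 478 × 0.958 = 458
20–29: 1826 × 0.964 = 1760
30–39: 4146 × 0.944 = 3914
40+: 5651 × 0.966 + 8281 × 0.593 = 5459 + 4911 = 10370
Net migration: 0–9 − 340 → 1530; 10–19 − 290 → 168; 20–29 + 270 → 2030; 30–39 + 300 → 4214; 40+ − 250 → 10120
End of period: [1530, 168, 2030, 4214, 10120]
— Period 4 —
Births: 4214 × 0.331 = 1395
10–19: 1530 × 0.958 = 1466
20–29: 168 × 0.964 = 162
30–39: 2030 × 0.944 = 1916
40+: 4214 × 0.966 + 10120 × 0.593 = 4071 + 6001 = 10072
Net migration: 0–9 − 340 → 1055; 10–19 − 290 → 1176; 20–29 + 270 → 432; 30–39 + 300 → 2216; 40+ − 250 → 9822
End of period: [1055, 1176, 432, 2216, 9822]
Total after period 4: 1055 + 1176 + 432 + 2216 + 9822 = 14701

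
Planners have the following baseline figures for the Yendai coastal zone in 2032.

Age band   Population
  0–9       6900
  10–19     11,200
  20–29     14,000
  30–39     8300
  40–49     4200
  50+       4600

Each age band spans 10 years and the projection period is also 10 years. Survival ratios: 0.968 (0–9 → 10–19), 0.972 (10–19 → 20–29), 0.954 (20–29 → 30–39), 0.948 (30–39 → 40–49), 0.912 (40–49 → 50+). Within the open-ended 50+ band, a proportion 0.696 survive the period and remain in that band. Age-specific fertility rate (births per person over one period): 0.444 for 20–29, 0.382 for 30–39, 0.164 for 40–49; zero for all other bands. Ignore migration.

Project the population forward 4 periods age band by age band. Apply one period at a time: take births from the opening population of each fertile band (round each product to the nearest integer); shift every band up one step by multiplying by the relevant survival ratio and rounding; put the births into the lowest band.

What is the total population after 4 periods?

(Groups numbered youngest = 1 to oldest = 6.)
[period 1]
Births: 14000 × 0.444 = 6216, 8300 × 0.382 = 3171, 4200 × 0.164 = 689 — total 10076
Group 2: 6900 × 0.968 = 6679
Group 3: 11200 × 0.972 = 10886
Group 4: 14000 × 0.954 = 13356
Group 5: 8300 × 0.948 = 7868
Group 6: 4200 × 0.912 + 4600 × 0.696 = 3830 + 3202 = 7032
End of period: [10076, 6679, 10886, 13356, 7868, 7032]
[period 2]
Births: 10886 × 0.444 = 4833, 13356 × 0.382 = 5102, 7868 × 0.164 = 1290 — total 11225
Group 2: 10076 × 0.968 = 9754
Group 3: 6679 × 0.972 = 6492
Group 4: 10886 × 0.954 = 10385
Group 5: 13356 × 0.948 = 12661
Group 6: 7868 × 0.912 + 7032 × 0.696 = 7176 + 4894 = 12070
End of period: [11225, 9754, 6492, 10385, 12661, 12070]
[period 3]
Births: 6492 × 0.444 = 2882, 10385 × 0.382 = 3967, 12661 × 0.164 = 2076 — total 8925
Group 2: 11225 × 0.968 = 10866
Group 3: 9754 × 0.972 = 9481
Group 4: 6492 × 0.954 = 6193
Group 5: 10385 × 0.948 = 9845
Group 6: 12661 × 0.912 + 12070 × 0.696 = 11547 + 8401 = 19948
End of period: [8925, 10866, 9481, 6193, 9845, 19948]
[period 4]
Births: 9481 × 0.444 = 4210, 6193 × 0.382 = 2366, 9845 × 0.164 = 1615 — total 8191
Group 2: 8925 × 0.968 = 8639
Group 3: 10866 × 0.972 = 10562
Group 4: 9481 × 0.954 = 9045
Group 5: 6193 × 0.948 = 5871
Group 6: 9845 × 0.912 + 19948 × 0.696 = 8979 + 13884 = 22863
End of period: [8191, 8639, 10562, 9045, 5871, 22863]
Total after period 4: 8191 + 8639 + 10562 + 9045 + 5871 + 22863 = 65171

65171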